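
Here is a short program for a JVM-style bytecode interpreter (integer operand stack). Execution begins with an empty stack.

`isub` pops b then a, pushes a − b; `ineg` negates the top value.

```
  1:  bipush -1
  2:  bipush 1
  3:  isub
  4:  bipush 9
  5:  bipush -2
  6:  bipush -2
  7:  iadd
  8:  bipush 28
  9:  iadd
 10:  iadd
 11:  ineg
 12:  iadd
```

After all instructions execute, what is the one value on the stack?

-35

bipush -1 : -1
bipush 1  : -1 1
isub      : -2
bipush 9  : -2 9
bipush -2 : -2 9 -2
bipush -2 : -2 9 -2 -2
iadd      : -2 9 -4
bipush 28 : -2 9 -4 28
iadd      : -2 9 24
iadd      : -2 33
ineg      : -2 -33
iadd      : -35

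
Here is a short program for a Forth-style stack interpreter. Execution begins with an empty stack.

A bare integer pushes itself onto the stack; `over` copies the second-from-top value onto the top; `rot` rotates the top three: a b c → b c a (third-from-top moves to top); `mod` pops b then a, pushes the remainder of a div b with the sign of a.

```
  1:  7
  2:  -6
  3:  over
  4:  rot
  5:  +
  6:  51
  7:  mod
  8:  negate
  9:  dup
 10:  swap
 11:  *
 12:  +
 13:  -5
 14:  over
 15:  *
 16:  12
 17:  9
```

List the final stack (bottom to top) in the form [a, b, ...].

7      → 7
-6     → 7 -6
over   → 7 -6 7
rot    → -6 7 7
+      → -6 14
51     → -6 14 51
mod    → -6 14
negate → -6 -14
dup    → -6 -14 -14
swap   → -6 -14 -14
*      → -6 196
+      → 190
-5     → 190 -5
over   → 190 -5 190
*      → 190 -950
12     → 190 -950 12
9      → 190 -950 12 9

[190, -950, 12, 9]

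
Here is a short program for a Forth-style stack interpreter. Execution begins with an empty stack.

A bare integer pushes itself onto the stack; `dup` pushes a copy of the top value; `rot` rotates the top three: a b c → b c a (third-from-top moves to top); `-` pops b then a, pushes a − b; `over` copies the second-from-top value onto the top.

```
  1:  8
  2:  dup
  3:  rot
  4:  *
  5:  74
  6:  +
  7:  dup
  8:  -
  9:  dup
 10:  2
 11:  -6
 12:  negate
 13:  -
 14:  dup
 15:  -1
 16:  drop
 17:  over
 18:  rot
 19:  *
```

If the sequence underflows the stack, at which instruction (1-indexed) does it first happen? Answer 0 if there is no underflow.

8   -> 8
dup -> 8 8
rot  — needs 3 operands, stack has 2 → underflow

3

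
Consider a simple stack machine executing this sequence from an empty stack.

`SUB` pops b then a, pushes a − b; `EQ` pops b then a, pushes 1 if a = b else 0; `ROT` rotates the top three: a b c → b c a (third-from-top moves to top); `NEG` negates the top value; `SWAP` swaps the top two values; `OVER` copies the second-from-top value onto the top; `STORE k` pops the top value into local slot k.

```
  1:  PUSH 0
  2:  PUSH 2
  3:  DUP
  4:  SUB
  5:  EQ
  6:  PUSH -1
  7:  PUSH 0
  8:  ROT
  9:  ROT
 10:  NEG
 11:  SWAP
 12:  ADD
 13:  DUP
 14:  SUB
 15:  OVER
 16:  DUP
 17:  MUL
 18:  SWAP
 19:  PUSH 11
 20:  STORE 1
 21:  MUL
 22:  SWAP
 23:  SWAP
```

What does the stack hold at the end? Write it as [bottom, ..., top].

[0, 0]

PUSH 0  → [0]
PUSH 2  → [0, 2]
DUP     → [0, 2, 2]
SUB     → [0, 0]
EQ      → [1]
PUSH -1 → [1, -1]
PUSH 0  → [1, -1, 0]
ROT     → [-1, 0, 1]
ROT     → [0, 1, -1]
NEG     → [0, 1, 1]
SWAP    → [0, 1, 1]
ADD     → [0, 2]
DUP     → [0, 2, 2]
SUB     → [0, 0]
OVER    → [0, 0, 0]
DUP     → [0, 0, 0, 0]
MUL     → [0, 0, 0]
SWAP    → [0, 0, 0]
PUSH 11 → [0, 0, 0, 11]
STORE 1 → [0, 0, 0]
MUL     → [0, 0]
SWAP    → [0, 0]
SWAP    → [0, 0]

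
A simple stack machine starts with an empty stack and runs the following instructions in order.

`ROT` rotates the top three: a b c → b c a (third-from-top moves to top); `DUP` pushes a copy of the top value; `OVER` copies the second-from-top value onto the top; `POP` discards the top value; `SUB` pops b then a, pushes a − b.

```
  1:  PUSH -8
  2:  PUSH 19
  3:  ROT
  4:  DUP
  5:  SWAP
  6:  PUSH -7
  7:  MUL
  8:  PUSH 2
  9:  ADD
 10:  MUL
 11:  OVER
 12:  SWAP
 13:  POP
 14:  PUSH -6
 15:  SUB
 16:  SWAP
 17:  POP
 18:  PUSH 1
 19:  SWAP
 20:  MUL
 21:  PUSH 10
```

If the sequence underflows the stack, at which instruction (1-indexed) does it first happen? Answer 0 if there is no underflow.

PUSH -8  [-8]
PUSH 19  [-8, 19]
ROT  — needs 3 operands, stack has 2 → underflow

3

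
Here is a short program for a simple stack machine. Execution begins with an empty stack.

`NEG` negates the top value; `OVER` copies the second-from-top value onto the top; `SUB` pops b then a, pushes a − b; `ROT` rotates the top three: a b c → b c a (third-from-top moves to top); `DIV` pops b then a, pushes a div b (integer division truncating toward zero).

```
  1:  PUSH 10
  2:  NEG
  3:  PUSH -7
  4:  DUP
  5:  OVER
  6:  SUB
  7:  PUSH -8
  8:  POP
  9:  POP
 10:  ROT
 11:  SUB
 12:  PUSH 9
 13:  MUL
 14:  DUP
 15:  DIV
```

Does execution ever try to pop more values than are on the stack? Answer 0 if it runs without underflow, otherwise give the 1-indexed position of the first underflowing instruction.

PUSH 10 -> [10]
NEG     -> [-10]
PUSH -7 -> [-10, -7]
DUP     -> [-10, -7, -7]
OVER    -> [-10, -7, -7, -7]
SUB     -> [-10, -7, 0]
PUSH -8 -> [-10, -7, 0, -8]
POP     -> [-10, -7, 0]
POP     -> [-10, -7]
ROT  — needs 3 operands, stack has 2 → underflow

10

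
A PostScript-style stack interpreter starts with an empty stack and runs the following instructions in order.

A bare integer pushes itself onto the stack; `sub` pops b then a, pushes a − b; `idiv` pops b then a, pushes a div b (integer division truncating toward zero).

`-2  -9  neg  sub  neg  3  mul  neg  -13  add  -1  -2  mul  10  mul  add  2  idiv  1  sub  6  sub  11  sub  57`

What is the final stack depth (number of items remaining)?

-2   → [-2]
-9   → [-2, -9]
neg  → [-2, 9]
sub  → [-11]
neg  → [11]
3    → [11, 3]
mul  → [33]
neg  → [-33]
-13  → [-33, -13]
add  → [-46]
-1   → [-46, -1]
-2   → [-46, -1, -2]
mul  → [-46, 2]
10   → [-46, 2, 10]
mul  → [-46, 20]
add  → [-26]
2    → [-26, 2]
idiv → [-13]
1    → [-13, 1]
sub  → [-14]
6    → [-14, 6]
sub  → [-20]
11   → [-20, 11]
sub  → [-31]
57   → [-31, 57]

2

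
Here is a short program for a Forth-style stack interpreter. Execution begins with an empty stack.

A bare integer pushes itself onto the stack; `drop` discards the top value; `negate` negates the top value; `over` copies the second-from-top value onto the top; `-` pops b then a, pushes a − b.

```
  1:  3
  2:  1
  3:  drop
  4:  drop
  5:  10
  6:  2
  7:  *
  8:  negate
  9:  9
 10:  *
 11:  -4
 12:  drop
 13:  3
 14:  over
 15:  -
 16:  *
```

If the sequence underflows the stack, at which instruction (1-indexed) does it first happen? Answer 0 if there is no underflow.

3      : 3
1      : 3 1
drop   : 3
drop   : (empty)
10     : 10
2      : 10 2
*      : 20
negate : -20
9      : -20 9
*      : -180
-4     : -180 -4
drop   : -180
3      : -180 3
over   : -180 3 -180
-      : -180 183
*      : -32940

0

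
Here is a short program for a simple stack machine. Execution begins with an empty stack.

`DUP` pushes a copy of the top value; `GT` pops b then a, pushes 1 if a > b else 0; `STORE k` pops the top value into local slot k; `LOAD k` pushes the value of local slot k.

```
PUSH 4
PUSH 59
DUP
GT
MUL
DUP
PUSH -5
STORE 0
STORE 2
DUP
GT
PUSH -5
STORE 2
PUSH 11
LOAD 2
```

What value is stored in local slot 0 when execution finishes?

PUSH 4  : [4]
PUSH 59 : [4, 59]
DUP     : [4, 59, 59]
GT      : [4, 0]
MUL     : [0]
DUP     : [0, 0]
PUSH -5 : [0, 0, -5]
STORE 0 : [0, 0]
STORE 2 : [0]
DUP     : [0, 0]
GT      : [0]
PUSH -5 : [0, -5]
STORE 2 : [0]
PUSH 11 : [0, 11]
LOAD 2  : [0, 11, -5]

-5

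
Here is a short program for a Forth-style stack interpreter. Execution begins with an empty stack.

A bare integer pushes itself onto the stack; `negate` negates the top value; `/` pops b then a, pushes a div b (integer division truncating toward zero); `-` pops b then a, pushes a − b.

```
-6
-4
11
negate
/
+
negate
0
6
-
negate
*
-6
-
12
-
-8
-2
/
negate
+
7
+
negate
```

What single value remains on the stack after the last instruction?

-33

-6     → -6
-4     → -6 -4
11     → -6 -4 11
negate → -6 -4 -11
/      → -6 0
+      → -6
negate → 6
0      → 6 0
6      → 6 0 6
-      → 6 -6
negate → 6 6
*      → 36
-6     → 36 -6
-      → 42
12     → 42 12
-      → 30
-8     → 30 -8
-2     → 30 -8 -2
/      → 30 4
negate → 30 -4
+      → 26
7      → 26 7
+      → 33
negate → -33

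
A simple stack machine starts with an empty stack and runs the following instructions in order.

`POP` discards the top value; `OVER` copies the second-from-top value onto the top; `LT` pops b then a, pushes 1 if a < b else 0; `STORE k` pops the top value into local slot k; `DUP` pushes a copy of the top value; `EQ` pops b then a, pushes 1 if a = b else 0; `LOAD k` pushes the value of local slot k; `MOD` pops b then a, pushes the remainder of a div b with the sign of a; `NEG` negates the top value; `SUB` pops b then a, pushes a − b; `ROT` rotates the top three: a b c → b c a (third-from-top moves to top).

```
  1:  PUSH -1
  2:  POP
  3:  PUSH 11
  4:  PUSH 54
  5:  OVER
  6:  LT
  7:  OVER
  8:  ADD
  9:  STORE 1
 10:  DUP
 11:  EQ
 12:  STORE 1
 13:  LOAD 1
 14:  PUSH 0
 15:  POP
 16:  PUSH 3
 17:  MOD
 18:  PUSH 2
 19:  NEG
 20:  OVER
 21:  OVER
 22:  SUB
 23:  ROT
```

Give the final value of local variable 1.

PUSH -1 : [-1]
POP     : []
PUSH 11 : [11]
PUSH 54 : [11, 54]
OVER    : [11, 54, 11]
LT      : [11, 0]
OVER    : [11, 0, 11]
ADD     : [11, 11]
STORE 1 : [11]
DUP     : [11, 11]
EQ      : [1]
STORE 1 : []
LOAD 1  : [1]
PUSH 0  : [1, 0]
POP     : [1]
PUSH 3  : [1, 3]
MOD     : [1]
PUSH 2  : [1, 2]
NEG     : [1, -2]
OVER    : [1, -2, 1]
OVER    : [1, -2, 1, -2]
SUB     : [1, -2, 3]
ROT     : [-2, 3, 1]

1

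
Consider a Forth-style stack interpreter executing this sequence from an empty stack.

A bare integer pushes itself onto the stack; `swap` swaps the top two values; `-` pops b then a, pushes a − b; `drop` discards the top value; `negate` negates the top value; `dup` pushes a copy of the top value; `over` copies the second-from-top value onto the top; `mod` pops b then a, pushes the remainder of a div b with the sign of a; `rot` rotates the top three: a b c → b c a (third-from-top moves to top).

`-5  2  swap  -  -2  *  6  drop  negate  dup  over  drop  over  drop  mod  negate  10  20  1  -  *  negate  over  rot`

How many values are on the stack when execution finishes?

-5     -> [-5]
2      -> [-5, 2]
swap   -> [2, -5]
-      -> [7]
-2     -> [7, -2]
*      -> [-14]
6      -> [-14, 6]
drop   -> [-14]
negate -> [14]
dup    -> [14, 14]
over   -> [14, 14, 14]
drop   -> [14, 14]
over   -> [14, 14, 14]
drop   -> [14, 14]
mod    -> [0]
negate -> [0]
10     -> [0, 10]
20     -> [0, 10, 20]
1      -> [0, 10, 20, 1]
-      -> [0, 10, 19]
*      -> [0, 190]
negate -> [0, -190]
over   -> [0, -190, 0]
rot    -> [-190, 0, 0]

3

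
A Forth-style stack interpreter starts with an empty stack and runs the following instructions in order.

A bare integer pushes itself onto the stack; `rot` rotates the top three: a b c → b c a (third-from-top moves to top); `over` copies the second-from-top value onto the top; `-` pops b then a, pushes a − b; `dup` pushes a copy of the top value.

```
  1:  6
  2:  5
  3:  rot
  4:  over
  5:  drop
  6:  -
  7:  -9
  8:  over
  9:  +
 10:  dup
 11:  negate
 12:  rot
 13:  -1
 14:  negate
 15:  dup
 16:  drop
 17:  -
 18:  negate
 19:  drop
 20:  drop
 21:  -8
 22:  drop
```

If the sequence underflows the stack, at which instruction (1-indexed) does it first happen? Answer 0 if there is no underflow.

6  [6]
5  [6, 5]
rot  — needs 3 operands, stack has 2 → underflow

3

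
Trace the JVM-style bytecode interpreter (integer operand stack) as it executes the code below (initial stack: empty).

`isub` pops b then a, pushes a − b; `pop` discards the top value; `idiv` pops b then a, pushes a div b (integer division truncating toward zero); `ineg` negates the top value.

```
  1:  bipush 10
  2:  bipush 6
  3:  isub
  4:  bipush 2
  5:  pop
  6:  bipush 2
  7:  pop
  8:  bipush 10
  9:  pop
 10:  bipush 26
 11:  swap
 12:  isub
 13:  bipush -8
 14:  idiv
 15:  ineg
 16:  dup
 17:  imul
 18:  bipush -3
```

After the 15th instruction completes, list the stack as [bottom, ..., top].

bipush 10  [10]
bipush 6   [10, 6]
isub       [4]
bipush 2   [4, 2]
pop        [4]
bipush 2   [4, 2]
pop        [4]
bipush 10  [4, 10]
pop        [4]
bipush 26  [4, 26]
swap       [26, 4]
isub       [22]
bipush -8  [22, -8]
idiv       [-2]
ineg       [2]

[2]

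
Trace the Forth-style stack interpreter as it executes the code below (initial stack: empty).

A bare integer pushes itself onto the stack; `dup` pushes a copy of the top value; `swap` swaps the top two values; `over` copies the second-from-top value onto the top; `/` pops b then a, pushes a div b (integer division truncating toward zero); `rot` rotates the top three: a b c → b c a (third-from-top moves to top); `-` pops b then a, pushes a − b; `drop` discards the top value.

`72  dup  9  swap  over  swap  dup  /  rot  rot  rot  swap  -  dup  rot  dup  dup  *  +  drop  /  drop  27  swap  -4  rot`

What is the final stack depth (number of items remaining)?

72   → 72
dup  → 72 72
9    → 72 72 9
swap → 72 9 72
over → 72 9 72 9
swap → 72 9 9 72
dup  → 72 9 9 72 72
/    → 72 9 9 1
rot  → 72 9 1 9
rot  → 72 1 9 9
rot  → 72 9 9 1
swap → 72 9 1 9
-    → 72 9 -8
dup  → 72 9 -8 -8
rot  → 72 -8 -8 9
dup  → 72 -8 -8 9 9
dup  → 72 -8 -8 9 9 9
*    → 72 -8 -8 9 81
+    → 72 -8 -8 90
drop → 72 -8 -8
/    → 72 1
drop → 72
27   → 72 27
swap → 27 72
-4   → 27 72 -4
rot  → 72 -4 27

3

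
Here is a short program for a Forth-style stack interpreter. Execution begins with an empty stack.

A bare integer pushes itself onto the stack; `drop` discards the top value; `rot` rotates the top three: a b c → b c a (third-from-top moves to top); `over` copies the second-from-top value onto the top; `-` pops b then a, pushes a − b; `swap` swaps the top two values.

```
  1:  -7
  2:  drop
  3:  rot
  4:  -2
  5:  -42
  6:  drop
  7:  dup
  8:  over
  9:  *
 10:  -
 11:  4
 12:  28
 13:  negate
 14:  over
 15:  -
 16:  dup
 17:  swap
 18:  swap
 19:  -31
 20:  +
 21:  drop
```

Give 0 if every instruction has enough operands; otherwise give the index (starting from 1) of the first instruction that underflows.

-7   → [-7]
drop → []
rot  — needs 3 operands, stack has 0 → underflow

3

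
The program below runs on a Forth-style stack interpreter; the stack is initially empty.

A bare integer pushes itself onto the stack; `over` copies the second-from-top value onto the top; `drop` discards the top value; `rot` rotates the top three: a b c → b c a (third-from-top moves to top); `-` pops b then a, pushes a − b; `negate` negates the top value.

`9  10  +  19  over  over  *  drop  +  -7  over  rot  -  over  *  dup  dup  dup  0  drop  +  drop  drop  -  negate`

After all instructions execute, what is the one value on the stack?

7

9      → 9
10     → 9 10
+      → 19
19     → 19 19
over   → 19 19 19
over   → 19 19 19 19
*      → 19 19 361
drop   → 19 19
+      → 38
-7     → 38 -7
over   → 38 -7 38
rot    → -7 38 38
-      → -7 0
over   → -7 0 -7
*      → -7 0
dup    → -7 0 0
dup    → -7 0 0 0
dup    → -7 0 0 0 0
0      → -7 0 0 0 0 0
drop   → -7 0 0 0 0
+      → -7 0 0 0
drop   → -7 0 0
drop   → -7 0
-      → -7
negate → 7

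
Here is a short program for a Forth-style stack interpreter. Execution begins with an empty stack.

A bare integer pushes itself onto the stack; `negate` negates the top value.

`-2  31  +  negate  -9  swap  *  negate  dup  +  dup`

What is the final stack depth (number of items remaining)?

2

-2     -> -2
31     -> -2 31
+      -> 29
negate -> -29
-9     -> -29 -9
swap   -> -9 -29
*      -> 261
negate -> -261
dup    -> -261 -261
+      -> -522
dup    -> -522 -522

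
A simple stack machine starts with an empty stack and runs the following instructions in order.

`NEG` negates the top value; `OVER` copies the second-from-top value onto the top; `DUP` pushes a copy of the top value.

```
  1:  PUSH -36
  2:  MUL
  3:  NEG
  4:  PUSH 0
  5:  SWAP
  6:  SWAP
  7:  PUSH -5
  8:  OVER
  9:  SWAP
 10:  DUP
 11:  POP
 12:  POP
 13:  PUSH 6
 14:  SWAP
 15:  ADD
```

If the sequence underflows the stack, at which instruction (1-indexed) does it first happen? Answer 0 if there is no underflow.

2

PUSH -36 → [-36]
MUL  — needs 2 operands, stack has 1 → underflow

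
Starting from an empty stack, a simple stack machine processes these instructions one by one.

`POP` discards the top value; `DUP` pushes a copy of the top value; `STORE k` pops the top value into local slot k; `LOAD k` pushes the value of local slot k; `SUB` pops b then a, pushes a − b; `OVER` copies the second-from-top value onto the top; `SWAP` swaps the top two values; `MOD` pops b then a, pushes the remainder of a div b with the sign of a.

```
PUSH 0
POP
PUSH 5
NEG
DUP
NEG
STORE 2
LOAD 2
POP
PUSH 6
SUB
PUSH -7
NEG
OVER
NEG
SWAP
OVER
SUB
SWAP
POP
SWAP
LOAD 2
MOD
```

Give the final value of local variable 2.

5

PUSH 0  → 0
POP     → (empty)
PUSH 5  → 5
NEG     → -5
DUP     → -5 -5
NEG     → -5 5
STORE 2 → -5
LOAD 2  → -5 5
POP     → -5
PUSH 6  → -5 6
SUB     → -11
PUSH -7 → -11 -7
NEG     → -11 7
OVER    → -11 7 -11
NEG     → -11 7 11
SWAP    → -11 11 7
OVER    → -11 11 7 11
SUB     → -11 11 -4
SWAP    → -11 -4 11
POP     → -11 -4
SWAP    → -4 -11
LOAD 2  → -4 -11 5
MOD     → -4 -1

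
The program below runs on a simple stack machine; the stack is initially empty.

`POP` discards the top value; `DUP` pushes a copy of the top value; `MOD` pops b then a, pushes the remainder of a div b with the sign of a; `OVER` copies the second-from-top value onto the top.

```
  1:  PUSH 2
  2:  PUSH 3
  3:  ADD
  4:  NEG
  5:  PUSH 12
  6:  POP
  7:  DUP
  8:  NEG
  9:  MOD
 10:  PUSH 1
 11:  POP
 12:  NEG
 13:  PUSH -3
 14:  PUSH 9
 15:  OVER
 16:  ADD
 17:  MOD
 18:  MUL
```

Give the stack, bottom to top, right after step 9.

[0]

PUSH 2  → [2]
PUSH 3  → [2, 3]
ADD     → [5]
NEG     → [-5]
PUSH 12 → [-5, 12]
POP     → [-5]
DUP     → [-5, -5]
NEG     → [-5, 5]
MOD     → [0]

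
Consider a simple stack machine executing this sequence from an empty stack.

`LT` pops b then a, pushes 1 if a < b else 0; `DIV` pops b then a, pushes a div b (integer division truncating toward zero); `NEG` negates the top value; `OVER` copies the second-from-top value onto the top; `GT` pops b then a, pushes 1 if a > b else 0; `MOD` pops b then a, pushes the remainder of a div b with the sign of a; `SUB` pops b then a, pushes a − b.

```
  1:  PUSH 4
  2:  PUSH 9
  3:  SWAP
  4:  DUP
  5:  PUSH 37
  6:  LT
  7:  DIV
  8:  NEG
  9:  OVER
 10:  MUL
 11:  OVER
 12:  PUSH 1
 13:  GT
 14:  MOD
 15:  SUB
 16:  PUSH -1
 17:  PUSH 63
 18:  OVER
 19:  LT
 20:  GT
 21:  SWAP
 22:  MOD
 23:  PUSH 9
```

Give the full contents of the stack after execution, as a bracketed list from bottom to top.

[0, 9]

PUSH 4  : [4]
PUSH 9  : [4, 9]
SWAP    : [9, 4]
DUP     : [9, 4, 4]
PUSH 37 : [9, 4, 4, 37]
LT      : [9, 4, 1]
DIV     : [9, 4]
NEG     : [9, -4]
OVER    : [9, -4, 9]
MUL     : [9, -36]
OVER    : [9, -36, 9]
PUSH 1  : [9, -36, 9, 1]
GT      : [9, -36, 1]
MOD     : [9, 0]
SUB     : [9]
PUSH -1 : [9, -1]
PUSH 63 : [9, -1, 63]
OVER    : [9, -1, 63, -1]
LT      : [9, -1, 0]
GT      : [9, 0]
SWAP    : [0, 9]
MOD     : [0]
PUSH 9  : [0, 9]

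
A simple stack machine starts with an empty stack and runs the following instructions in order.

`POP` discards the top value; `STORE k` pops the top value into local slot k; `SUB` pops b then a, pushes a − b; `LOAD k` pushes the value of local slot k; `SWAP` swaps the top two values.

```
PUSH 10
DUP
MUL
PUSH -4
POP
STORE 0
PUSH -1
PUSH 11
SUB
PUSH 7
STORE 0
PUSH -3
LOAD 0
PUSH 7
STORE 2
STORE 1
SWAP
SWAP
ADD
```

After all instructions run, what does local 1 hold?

7

PUSH 10  10
DUP      10 10
MUL      100
PUSH -4  100 -4
POP      100
STORE 0  (empty)
PUSH -1  -1
PUSH 11  -1 11
SUB      -12
PUSH 7   -12 7
STORE 0  -12
PUSH -3  -12 -3
LOAD 0   -12 -3 7
PUSH 7   -12 -3 7 7
STORE 2  -12 -3 7
STORE 1  -12 -3
SWAP     -3 -12
SWAP     -12 -3
ADD      -15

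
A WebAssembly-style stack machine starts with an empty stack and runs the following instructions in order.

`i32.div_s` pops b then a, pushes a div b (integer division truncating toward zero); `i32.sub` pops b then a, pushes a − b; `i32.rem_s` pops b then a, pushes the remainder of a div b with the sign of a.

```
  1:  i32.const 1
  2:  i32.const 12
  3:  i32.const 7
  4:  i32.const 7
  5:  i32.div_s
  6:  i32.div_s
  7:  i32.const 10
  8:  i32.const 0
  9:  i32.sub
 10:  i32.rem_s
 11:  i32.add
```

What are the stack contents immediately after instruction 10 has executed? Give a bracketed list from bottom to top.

i32.const 1  : 1
i32.const 12 : 1 12
i32.const 7  : 1 12 7
i32.const 7  : 1 12 7 7
i32.div_s    : 1 12 1
i32.div_s    : 1 12
i32.const 10 : 1 12 10
i32.const 0  : 1 12 10 0
i32.sub      : 1 12 10
i32.rem_s    : 1 2

[1, 2]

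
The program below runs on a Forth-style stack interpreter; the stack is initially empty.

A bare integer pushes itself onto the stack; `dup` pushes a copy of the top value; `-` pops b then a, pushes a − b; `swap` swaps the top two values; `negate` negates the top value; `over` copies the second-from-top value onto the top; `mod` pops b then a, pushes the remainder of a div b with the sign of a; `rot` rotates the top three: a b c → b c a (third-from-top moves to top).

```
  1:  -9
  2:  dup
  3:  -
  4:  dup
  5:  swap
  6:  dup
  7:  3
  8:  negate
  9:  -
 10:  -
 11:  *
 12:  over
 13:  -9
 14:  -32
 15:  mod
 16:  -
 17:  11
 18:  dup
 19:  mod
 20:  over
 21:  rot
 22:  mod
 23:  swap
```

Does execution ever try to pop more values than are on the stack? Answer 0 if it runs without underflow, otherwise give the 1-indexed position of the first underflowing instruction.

12

-9     → [-9]
dup    → [-9, -9]
-      → [0]
dup    → [0, 0]
swap   → [0, 0]
dup    → [0, 0, 0]
3      → [0, 0, 0, 3]
negate → [0, 0, 0, -3]
-      → [0, 0, 3]
-      → [0, -3]
*      → [0]
over  — needs 2 operands, stack has 1 → underflow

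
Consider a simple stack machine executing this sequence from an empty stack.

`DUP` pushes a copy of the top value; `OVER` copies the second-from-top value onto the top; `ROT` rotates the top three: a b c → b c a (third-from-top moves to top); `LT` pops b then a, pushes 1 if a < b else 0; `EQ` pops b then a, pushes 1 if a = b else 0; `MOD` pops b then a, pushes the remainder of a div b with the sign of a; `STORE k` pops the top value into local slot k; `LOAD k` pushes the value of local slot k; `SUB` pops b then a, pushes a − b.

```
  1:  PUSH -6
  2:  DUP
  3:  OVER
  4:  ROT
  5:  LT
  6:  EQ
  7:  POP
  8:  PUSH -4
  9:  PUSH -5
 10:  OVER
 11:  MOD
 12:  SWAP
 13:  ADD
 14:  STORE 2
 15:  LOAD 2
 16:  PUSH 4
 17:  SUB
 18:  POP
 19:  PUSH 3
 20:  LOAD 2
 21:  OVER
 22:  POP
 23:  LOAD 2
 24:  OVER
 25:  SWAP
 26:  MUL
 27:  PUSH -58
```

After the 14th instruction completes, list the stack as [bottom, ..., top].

PUSH -6 -> -6
DUP     -> -6 -6
OVER    -> -6 -6 -6
ROT     -> -6 -6 -6
LT      -> -6 0
EQ      -> 0
POP     -> (empty)
PUSH -4 -> -4
PUSH -5 -> -4 -5
OVER    -> -4 -5 -4
MOD     -> -4 -1
SWAP    -> -1 -4
ADD     -> -5
STORE 2 -> (empty)

[]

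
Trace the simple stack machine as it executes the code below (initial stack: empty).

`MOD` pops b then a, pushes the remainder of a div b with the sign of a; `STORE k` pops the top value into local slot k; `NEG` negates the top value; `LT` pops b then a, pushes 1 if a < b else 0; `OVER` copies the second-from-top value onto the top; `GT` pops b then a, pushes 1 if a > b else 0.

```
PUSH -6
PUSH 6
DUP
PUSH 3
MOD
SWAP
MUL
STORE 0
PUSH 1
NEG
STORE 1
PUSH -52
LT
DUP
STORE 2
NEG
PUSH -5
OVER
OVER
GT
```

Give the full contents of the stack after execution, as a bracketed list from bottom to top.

PUSH -6  : -6
PUSH 6   : -6 6
DUP      : -6 6 6
PUSH 3   : -6 6 6 3
MOD      : -6 6 0
SWAP     : -6 0 6
MUL      : -6 0
STORE 0  : -6
PUSH 1   : -6 1
NEG      : -6 -1
STORE 1  : -6
PUSH -52 : -6 -52
LT       : 0
DUP      : 0 0
STORE 2  : 0
NEG      : 0
PUSH -5  : 0 -5
OVER     : 0 -5 0
OVER     : 0 -5 0 -5
GT       : 0 -5 1

[0, -5, 1]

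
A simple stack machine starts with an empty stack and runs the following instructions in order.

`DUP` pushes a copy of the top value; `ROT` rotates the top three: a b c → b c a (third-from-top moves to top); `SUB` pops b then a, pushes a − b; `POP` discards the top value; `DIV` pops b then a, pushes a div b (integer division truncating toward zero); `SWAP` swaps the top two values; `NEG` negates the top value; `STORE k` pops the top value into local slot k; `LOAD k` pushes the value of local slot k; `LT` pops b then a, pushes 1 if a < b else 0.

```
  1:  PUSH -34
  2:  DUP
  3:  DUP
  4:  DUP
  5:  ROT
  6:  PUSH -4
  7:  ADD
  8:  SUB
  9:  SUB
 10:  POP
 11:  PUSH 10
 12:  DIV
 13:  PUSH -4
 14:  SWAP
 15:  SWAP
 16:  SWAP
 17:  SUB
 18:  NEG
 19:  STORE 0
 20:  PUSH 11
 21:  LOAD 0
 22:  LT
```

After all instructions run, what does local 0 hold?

1

PUSH -34 : [-34]
DUP      : [-34, -34]
DUP      : [-34, -34, -34]
DUP      : [-34, -34, -34, -34]
ROT      : [-34, -34, -34, -34]
PUSH -4  : [-34, -34, -34, -34, -4]
ADD      : [-34, -34, -34, -38]
SUB      : [-34, -34, 4]
SUB      : [-34, -38]
POP      : [-34]
PUSH 10  : [-34, 10]
DIV      : [-3]
PUSH -4  : [-3, -4]
SWAP     : [-4, -3]
SWAP     : [-3, -4]
SWAP     : [-4, -3]
SUB      : [-1]
NEG      : [1]
STORE 0  : []
PUSH 11  : [11]
LOAD 0   : [11, 1]
LT       : [0]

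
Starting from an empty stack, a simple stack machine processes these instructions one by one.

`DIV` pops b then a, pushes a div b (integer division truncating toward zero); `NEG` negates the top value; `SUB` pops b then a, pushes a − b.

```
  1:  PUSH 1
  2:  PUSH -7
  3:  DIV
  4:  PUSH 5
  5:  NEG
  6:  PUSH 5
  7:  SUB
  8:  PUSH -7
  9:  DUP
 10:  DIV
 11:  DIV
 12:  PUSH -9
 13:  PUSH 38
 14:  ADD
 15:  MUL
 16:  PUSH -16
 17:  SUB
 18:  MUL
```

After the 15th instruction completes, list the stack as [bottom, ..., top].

PUSH 1  : 1
PUSH -7 : 1 -7
DIV     : 0
PUSH 5  : 0 5
NEG     : 0 -5
PUSH 5  : 0 -5 5
SUB     : 0 -10
PUSH -7 : 0 -10 -7
DUP     : 0 -10 -7 -7
DIV     : 0 -10 1
DIV     : 0 -10
PUSH -9 : 0 -10 -9
PUSH 38 : 0 -10 -9 38
ADD     : 0 -10 29
MUL     : 0 -290

[0, -290]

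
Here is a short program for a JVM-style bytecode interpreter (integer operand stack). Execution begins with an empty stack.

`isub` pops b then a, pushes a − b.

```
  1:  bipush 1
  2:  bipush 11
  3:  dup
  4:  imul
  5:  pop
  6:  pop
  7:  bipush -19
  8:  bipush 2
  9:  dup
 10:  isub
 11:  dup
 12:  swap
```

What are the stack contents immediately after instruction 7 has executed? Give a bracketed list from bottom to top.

bipush 1   → [1]
bipush 11  → [1, 11]
dup        → [1, 11, 11]
imul       → [1, 121]
pop        → [1]
pop        → []
bipush -19 → [-19]

[-19]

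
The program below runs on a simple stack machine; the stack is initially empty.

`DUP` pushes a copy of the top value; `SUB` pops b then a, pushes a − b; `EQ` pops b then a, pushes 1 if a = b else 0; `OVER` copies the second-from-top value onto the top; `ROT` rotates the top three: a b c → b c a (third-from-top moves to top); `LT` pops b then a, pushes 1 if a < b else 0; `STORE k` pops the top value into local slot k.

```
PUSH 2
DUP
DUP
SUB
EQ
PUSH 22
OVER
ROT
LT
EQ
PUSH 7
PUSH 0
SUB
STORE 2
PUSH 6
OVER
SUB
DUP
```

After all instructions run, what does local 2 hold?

PUSH 2  → [2]
DUP     → [2, 2]
DUP     → [2, 2, 2]
SUB     → [2, 0]
EQ      → [0]
PUSH 22 → [0, 22]
OVER    → [0, 22, 0]
ROT     → [22, 0, 0]
LT      → [22, 0]
EQ      → [0]
PUSH 7  → [0, 7]
PUSH 0  → [0, 7, 0]
SUB     → [0, 7]
STORE 2 → [0]
PUSH 6  → [0, 6]
OVER    → [0, 6, 0]
SUB     → [0, 6]
DUP     → [0, 6, 6]

7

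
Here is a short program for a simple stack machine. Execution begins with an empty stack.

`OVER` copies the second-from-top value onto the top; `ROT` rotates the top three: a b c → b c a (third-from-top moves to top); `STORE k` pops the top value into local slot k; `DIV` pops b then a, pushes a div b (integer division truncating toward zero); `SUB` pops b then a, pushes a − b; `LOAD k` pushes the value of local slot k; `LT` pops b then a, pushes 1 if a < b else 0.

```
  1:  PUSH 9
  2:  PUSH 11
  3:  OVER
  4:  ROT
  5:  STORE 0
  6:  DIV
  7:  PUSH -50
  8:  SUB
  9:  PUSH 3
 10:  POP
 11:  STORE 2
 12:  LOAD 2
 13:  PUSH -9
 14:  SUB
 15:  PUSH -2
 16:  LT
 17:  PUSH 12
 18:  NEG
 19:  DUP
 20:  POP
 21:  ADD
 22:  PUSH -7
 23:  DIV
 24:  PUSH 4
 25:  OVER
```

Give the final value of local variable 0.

PUSH 9    [9]
PUSH 11   [9, 11]
OVER      [9, 11, 9]
ROT       [11, 9, 9]
STORE 0   [11, 9]
DIV       [1]
PUSH -50  [1, -50]
SUB       [51]
PUSH 3    [51, 3]
POP       [51]
STORE 2   []
LOAD 2    [51]
PUSH -9   [51, -9]
SUB       [60]
PUSH -2   [60, -2]
LT        [0]
PUSH 12   [0, 12]
NEG       [0, -12]
DUP       [0, -12, -12]
POP       [0, -12]
ADD       [-12]
PUSH -7   [-12, -7]
DIV       [1]
PUSH 4    [1, 4]
OVER      [1, 4, 1]

9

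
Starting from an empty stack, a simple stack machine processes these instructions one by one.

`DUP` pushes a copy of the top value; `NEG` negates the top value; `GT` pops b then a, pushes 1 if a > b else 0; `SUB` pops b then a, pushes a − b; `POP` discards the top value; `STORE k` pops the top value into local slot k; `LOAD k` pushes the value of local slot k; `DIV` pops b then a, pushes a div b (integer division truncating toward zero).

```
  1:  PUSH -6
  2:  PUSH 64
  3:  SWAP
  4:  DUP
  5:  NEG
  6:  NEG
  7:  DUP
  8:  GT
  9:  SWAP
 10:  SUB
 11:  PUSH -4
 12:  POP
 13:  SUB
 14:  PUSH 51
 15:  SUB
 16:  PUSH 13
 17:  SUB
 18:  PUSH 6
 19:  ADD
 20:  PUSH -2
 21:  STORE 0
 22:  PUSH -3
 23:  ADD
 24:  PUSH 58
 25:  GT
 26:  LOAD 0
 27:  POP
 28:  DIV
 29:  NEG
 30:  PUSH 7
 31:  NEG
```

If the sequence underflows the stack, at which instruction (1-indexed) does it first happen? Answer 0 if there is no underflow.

28

PUSH -6 -> -6
PUSH 64 -> -6 64
SWAP    -> 64 -6
DUP     -> 64 -6 -6
NEG     -> 64 -6 6
NEG     -> 64 -6 -6
DUP     -> 64 -6 -6 -6
GT      -> 64 -6 0
SWAP    -> 64 0 -6
SUB     -> 64 6
PUSH -4 -> 64 6 -4
POP     -> 64 6
SUB     -> 58
PUSH 51 -> 58 51
SUB     -> 7
PUSH 13 -> 7 13
SUB     -> -6
PUSH 6  -> -6 6
ADD     -> 0
PUSH -2 -> 0 -2
STORE 0 -> 0
PUSH -3 -> 0 -3
ADD     -> -3
PUSH 58 -> -3 58
GT      -> 0
LOAD 0  -> 0 -2
POP     -> 0
DIV  — needs 2 operands, stack has 1 → underflow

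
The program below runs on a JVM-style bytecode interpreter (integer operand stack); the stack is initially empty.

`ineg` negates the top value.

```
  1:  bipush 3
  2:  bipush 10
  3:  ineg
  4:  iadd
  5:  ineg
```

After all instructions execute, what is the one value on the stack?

bipush 3  → 3
bipush 10 → 3 10
ineg      → 3 -10
iadd      → -7
ineg      → 7

7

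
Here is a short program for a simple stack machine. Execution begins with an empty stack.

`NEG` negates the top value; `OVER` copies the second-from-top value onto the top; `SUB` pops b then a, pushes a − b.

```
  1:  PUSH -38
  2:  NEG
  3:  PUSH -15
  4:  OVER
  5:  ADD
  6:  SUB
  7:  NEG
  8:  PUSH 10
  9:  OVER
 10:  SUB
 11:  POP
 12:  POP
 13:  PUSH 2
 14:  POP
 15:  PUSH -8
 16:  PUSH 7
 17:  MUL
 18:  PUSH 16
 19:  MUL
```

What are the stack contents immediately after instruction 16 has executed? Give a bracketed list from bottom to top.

[-8, 7]

PUSH -38  -38
NEG       38
PUSH -15  38 -15
OVER      38 -15 38
ADD       38 23
SUB       15
NEG       -15
PUSH 10   -15 10
OVER      -15 10 -15
SUB       -15 25
POP       -15
POP       (empty)
PUSH 2    2
POP       (empty)
PUSH -8   -8
PUSH 7    -8 7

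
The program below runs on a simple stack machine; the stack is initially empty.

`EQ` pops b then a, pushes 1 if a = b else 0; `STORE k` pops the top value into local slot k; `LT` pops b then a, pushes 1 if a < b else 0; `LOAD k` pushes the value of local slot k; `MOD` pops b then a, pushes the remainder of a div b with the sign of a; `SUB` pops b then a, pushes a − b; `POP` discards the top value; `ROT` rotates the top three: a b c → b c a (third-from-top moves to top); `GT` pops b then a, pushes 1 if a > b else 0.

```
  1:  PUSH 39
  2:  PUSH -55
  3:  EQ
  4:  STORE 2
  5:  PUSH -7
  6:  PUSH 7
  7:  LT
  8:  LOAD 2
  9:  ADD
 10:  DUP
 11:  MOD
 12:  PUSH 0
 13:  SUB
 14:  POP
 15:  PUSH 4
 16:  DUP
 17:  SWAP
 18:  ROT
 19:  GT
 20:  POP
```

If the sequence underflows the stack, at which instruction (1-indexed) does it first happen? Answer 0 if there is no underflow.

18

PUSH 39  : 39
PUSH -55 : 39 -55
EQ       : 0
STORE 2  : (empty)
PUSH -7  : -7
PUSH 7   : -7 7
LT       : 1
LOAD 2   : 1 0
ADD      : 1
DUP      : 1 1
MOD      : 0
PUSH 0   : 0 0
SUB      : 0
POP      : (empty)
PUSH 4   : 4
DUP      : 4 4
SWAP     : 4 4
ROT  — needs 3 operands, stack has 2 → underflow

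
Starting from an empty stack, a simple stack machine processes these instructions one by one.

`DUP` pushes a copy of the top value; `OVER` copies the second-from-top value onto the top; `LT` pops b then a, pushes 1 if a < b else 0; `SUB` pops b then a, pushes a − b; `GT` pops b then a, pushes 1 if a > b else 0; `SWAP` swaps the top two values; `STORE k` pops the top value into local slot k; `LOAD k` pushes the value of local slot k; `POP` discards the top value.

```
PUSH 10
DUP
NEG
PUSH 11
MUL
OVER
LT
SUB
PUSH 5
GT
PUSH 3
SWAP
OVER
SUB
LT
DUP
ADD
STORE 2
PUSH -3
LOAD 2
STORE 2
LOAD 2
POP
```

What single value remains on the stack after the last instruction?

-3

PUSH 10 -> [10]
DUP     -> [10, 10]
NEG     -> [10, -10]
PUSH 11 -> [10, -10, 11]
MUL     -> [10, -110]
OVER    -> [10, -110, 10]
LT      -> [10, 1]
SUB     -> [9]
PUSH 5  -> [9, 5]
GT      -> [1]
PUSH 3  -> [1, 3]
SWAP    -> [3, 1]
OVER    -> [3, 1, 3]
SUB     -> [3, -2]
LT      -> [0]
DUP     -> [0, 0]
ADD     -> [0]
STORE 2 -> []
PUSH -3 -> [-3]
LOAD 2  -> [-3, 0]
STORE 2 -> [-3]
LOAD 2  -> [-3, 0]
POP     -> [-3]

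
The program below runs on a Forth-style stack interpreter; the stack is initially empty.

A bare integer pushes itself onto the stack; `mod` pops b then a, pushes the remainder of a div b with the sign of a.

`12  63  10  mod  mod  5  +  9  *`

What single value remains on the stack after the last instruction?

45

12   [12]
63   [12, 63]
10   [12, 63, 10]
mod  [12, 3]
mod  [0]
5    [0, 5]
+    [5]
9    [5, 9]
*    [45]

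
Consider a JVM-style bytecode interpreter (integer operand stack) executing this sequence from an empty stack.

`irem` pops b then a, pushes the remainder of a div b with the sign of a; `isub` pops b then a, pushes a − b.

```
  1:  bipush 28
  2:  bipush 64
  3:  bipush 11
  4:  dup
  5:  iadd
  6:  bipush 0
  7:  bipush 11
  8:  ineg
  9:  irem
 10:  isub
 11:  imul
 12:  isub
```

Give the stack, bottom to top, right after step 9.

[28, 64, 22, 0]

bipush 28 → [28]
bipush 64 → [28, 64]
bipush 11 → [28, 64, 11]
dup       → [28, 64, 11, 11]
iadd      → [28, 64, 22]
bipush 0  → [28, 64, 22, 0]
bipush 11 → [28, 64, 22, 0, 11]
ineg      → [28, 64, 22, 0, -11]
irem      → [28, 64, 22, 0]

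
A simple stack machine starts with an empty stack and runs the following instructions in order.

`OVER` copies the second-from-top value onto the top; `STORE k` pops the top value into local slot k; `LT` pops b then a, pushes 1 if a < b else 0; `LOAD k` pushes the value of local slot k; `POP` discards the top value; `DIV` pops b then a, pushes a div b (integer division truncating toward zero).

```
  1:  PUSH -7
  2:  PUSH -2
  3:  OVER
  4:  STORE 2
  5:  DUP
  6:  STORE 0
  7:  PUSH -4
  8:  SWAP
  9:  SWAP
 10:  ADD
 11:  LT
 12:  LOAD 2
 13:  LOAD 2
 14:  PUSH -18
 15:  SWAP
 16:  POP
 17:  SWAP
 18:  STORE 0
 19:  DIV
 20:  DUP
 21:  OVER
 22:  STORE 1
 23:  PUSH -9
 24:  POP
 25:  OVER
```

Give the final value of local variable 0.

-7

PUSH -7  → -7
PUSH -2  → -7 -2
OVER     → -7 -2 -7
STORE 2  → -7 -2
DUP      → -7 -2 -2
STORE 0  → -7 -2
PUSH -4  → -7 -2 -4
SWAP     → -7 -4 -2
SWAP     → -7 -2 -4
ADD      → -7 -6
LT       → 1
LOAD 2   → 1 -7
LOAD 2   → 1 -7 -7
PUSH -18 → 1 -7 -7 -18
SWAP     → 1 -7 -18 -7
POP      → 1 -7 -18
SWAP     → 1 -18 -7
STORE 0  → 1 -18
DIV      → 0
DUP      → 0 0
OVER     → 0 0 0
STORE 1  → 0 0
PUSH -9  → 0 0 -9
POP      → 0 0
OVER     → 0 0 0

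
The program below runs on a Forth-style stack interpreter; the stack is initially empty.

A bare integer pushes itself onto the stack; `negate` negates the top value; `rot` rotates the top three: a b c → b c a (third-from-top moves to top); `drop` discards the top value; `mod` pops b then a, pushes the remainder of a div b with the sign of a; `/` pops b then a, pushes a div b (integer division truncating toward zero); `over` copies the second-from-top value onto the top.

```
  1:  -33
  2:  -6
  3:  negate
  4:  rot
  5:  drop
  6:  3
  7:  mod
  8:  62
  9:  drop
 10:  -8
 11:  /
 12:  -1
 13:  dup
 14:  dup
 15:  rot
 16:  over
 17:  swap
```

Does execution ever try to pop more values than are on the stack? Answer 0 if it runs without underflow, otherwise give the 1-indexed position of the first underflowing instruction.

-33    → [-33]
-6     → [-33, -6]
negate → [-33, 6]
rot  — needs 3 operands, stack has 2 → underflow

4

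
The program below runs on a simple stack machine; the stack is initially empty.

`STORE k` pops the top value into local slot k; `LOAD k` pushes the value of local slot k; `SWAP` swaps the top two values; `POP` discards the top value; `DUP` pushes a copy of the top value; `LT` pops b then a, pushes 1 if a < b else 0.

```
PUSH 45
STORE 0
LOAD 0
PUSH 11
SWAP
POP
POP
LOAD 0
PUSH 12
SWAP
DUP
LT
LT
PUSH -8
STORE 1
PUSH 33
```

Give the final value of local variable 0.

45

PUSH 45 -> [45]
STORE 0 -> []
LOAD 0  -> [45]
PUSH 11 -> [45, 11]
SWAP    -> [11, 45]
POP     -> [11]
POP     -> []
LOAD 0  -> [45]
PUSH 12 -> [45, 12]
SWAP    -> [12, 45]
DUP     -> [12, 45, 45]
LT      -> [12, 0]
LT      -> [0]
PUSH -8 -> [0, -8]
STORE 1 -> [0]
PUSH 33 -> [0, 33]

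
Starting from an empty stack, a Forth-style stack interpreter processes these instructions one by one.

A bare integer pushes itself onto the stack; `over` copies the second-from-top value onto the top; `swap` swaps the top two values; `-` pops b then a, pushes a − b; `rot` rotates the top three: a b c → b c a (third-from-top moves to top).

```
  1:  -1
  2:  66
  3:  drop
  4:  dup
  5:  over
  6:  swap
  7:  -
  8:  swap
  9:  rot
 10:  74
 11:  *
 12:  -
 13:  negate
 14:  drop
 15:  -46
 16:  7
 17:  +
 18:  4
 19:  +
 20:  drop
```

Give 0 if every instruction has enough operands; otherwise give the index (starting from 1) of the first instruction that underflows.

9

-1   -> -1
66   -> -1 66
drop -> -1
dup  -> -1 -1
over -> -1 -1 -1
swap -> -1 -1 -1
-    -> -1 0
swap -> 0 -1
rot  — needs 3 operands, stack has 2 → underflow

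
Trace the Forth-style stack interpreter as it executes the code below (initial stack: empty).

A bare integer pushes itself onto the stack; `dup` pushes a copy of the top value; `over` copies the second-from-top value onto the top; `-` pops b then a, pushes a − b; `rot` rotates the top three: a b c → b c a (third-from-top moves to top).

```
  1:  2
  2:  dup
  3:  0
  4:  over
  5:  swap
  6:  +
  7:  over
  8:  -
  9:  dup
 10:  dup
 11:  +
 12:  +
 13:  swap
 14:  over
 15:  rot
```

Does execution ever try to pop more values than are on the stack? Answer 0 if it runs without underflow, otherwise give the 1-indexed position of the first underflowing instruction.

0

2    : [2]
dup  : [2, 2]
0    : [2, 2, 0]
over : [2, 2, 0, 2]
swap : [2, 2, 2, 0]
+    : [2, 2, 2]
over : [2, 2, 2, 2]
-    : [2, 2, 0]
dup  : [2, 2, 0, 0]
dup  : [2, 2, 0, 0, 0]
+    : [2, 2, 0, 0]
+    : [2, 2, 0]
swap : [2, 0, 2]
over : [2, 0, 2, 0]
rot  : [2, 2, 0, 0]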